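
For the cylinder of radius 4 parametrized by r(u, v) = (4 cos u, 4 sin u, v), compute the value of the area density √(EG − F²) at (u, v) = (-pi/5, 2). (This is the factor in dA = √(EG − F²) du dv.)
√(EG − F²)|_{(-pi/5, 2)} = 4

E = 16, F = 0, G = 1, so EG − F² = 16. Taking the positive square root: √(EG − F²) = 4. At (u, v) = (-pi/5, 2): 4.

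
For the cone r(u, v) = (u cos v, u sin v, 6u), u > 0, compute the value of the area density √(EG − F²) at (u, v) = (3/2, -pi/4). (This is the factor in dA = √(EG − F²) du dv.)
√(EG − F²)|_{(3/2, -pi/4)} = 3*sqrt(37)/2

E = 37, F = 0, G = u^2, so EG − F² = 37*u^2. Taking the positive square root: √(EG − F²) = sqrt(37)*Abs(u). At (u, v) = (3/2, -pi/4): 3*sqrt(37)/2.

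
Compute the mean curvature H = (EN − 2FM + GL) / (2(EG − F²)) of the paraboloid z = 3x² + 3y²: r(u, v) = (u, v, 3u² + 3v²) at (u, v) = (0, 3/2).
H = 249*sqrt(82)/6724

With E = 36*u^2 + 1, F = 36*u*v, G = 36*v^2 + 1, L = 6/sqrt(36*u^2 + 36*v^2 + 1), M = 0, N = 6/sqrt(36*u^2 + 36*v^2 + 1), assemble
  H = (EN − 2FM + GL) / (2(EG − F²)) = 6*(18*u^2 + 18*v^2 + 1)/(36*u^2 + 36*v^2 + 1)^(3/2).
At (u, v) = (0, 3/2): H = 249*sqrt(82)/6724.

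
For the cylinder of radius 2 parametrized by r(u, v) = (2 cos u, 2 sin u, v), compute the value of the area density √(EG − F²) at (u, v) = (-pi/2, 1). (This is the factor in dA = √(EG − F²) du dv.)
√(EG − F²)|_{(-pi/2, 1)} = 2

E = 4, F = 0, G = 1, so EG − F² = 4. Taking the positive square root: √(EG − F²) = 2. At (u, v) = (-pi/2, 1): 2.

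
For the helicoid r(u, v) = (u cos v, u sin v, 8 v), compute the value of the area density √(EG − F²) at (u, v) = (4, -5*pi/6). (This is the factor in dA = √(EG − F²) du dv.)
√(EG − F²)|_{(4, -5*pi/6)} = 4*sqrt(5)

E = 1, F = 0, G = u^2 + 64, so EG − F² = u^2 + 64. Taking the positive square root: √(EG − F²) = sqrt(u^2 + 64). At (u, v) = (4, -5*pi/6): 4*sqrt(5).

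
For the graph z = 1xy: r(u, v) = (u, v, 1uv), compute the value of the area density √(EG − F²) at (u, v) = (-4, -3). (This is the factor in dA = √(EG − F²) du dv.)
√(EG − F²)|_{(-4, -3)} = sqrt(26)

E = v^2 + 1, F = u*v, G = u^2 + 1, so EG − F² = u^2 + v^2 + 1. Taking the positive square root: √(EG − F²) = sqrt(u^2 + v^2 + 1). At (u, v) = (-4, -3): sqrt(26).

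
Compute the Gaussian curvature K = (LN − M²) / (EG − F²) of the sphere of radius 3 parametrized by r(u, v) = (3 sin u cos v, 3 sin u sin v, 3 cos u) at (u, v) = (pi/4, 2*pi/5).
K = 1/9

Coefficients of the first fundamental form: E = 9, F = 0, G = 9*sin(u)^2.
Coefficients of the second fundamental form: L = -3*sin(u)/Abs(sin(u)), M = 0, N = -3*sin(u)^3/Abs(sin(u)).
Assemble K = (LN − M²)/(EG − F²) = 1/9. At (u, v) = (pi/4, 2*pi/5): K = 1/9.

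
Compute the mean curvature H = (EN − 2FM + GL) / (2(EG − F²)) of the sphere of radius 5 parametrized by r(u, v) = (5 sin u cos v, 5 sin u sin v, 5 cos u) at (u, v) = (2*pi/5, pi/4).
H = -1/5

With E = 25, F = 0, G = 25*sin(u)^2, L = -5*sin(u)/Abs(sin(u)), M = 0, N = -5*sin(u)^3/Abs(sin(u)), assemble
  H = (EN − 2FM + GL) / (2(EG − F²)) = -sin(u)/(5*Abs(sin(u))).
At (u, v) = (2*pi/5, pi/4): H = -1/5.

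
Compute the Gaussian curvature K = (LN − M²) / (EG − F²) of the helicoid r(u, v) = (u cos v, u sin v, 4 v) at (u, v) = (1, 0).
K = -16/289

Coefficients of the first fundamental form: E = 1, F = 0, G = u^2 + 16.
Coefficients of the second fundamental form: L = 0, M = -4/sqrt(u^2 + 16), N = 0.
Assemble K = (LN − M²)/(EG − F²) = -16/(u^2 + 16)^2. At (u, v) = (1, 0): K = -16/289.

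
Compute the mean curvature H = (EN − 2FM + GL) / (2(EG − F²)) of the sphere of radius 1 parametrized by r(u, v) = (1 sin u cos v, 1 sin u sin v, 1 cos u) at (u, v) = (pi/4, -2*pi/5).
H = -1

With E = 1, F = 0, G = sin(u)^2, L = -sin(u)/Abs(sin(u)), M = 0, N = -sin(u)^3/Abs(sin(u)), assemble
  H = (EN − 2FM + GL) / (2(EG − F²)) = -sin(u)/Abs(sin(u)).
At (u, v) = (pi/4, -2*pi/5): H = -1.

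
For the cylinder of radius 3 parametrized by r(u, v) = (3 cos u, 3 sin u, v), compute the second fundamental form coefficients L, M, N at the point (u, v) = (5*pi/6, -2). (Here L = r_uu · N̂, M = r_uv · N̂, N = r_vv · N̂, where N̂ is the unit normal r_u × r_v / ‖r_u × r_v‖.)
L = -3;  M = 0;  N = 0

Compute the unit normal N̂(u, v) = (cos(u), sin(u), 0), and the second partials r_uu, r_uv, r_vv. Take dot products:
  L(u, v) = r_uu · N̂ = -3,
  M(u, v) = r_uv · N̂ = 0,
  N(u, v) = r_vv · N̂ = 0.
Evaluating at (u, v) = (5*pi/6, -2):
  L = -3, M = 0, N = 0.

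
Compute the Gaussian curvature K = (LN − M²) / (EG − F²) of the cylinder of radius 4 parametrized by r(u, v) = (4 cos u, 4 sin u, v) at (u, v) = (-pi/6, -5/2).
K = 0

Coefficients of the first fundamental form: E = 16, F = 0, G = 1.
Coefficients of the second fundamental form: L = -4, M = 0, N = 0.
Assemble K = (LN − M²)/(EG − F²) = 0. At (u, v) = (-pi/6, -5/2): K = 0.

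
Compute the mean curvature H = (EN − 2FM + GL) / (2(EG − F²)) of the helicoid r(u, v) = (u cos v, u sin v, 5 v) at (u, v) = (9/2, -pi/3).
H = 0

With E = 1, F = 0, G = u^2 + 25, L = 0, M = -5/sqrt(u^2 + 25), N = 0, assemble
  H = (EN − 2FM + GL) / (2(EG − F²)) = 0.
At (u, v) = (9/2, -pi/3): H = 0.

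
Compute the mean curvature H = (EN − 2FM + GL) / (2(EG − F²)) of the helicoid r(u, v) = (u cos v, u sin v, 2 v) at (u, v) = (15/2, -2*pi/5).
H = 0

With E = 1, F = 0, G = u^2 + 4, L = 0, M = -2/sqrt(u^2 + 4), N = 0, assemble
  H = (EN − 2FM + GL) / (2(EG − F²)) = 0.
At (u, v) = (15/2, -2*pi/5): H = 0.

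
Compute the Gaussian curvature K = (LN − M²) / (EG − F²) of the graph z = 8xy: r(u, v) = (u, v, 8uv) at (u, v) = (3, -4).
K = -64/2563201

Coefficients of the first fundamental form: E = 64*v^2 + 1, F = 64*u*v, G = 64*u^2 + 1.
Coefficients of the second fundamental form: L = 0, M = 8/sqrt(64*u^2 + 64*v^2 + 1), N = 0.
Assemble K = (LN − M²)/(EG − F²) = -64/(4096*u^4 + 8192*u^2*v^2 + 128*u^2 + 4096*v^4 + 128*v^2 + 1). At (u, v) = (3, -4): K = -64/2563201.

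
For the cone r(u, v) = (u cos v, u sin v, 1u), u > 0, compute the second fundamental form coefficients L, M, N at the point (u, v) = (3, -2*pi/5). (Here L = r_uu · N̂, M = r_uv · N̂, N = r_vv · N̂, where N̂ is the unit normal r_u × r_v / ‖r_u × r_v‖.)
L = 0;  M = 0;  N = 3*sqrt(2)/2

Compute the unit normal N̂(u, v) = (-sqrt(2)*u*cos(v)/(2*Abs(u)), -sqrt(2)*u*sin(v)/(2*Abs(u)), sqrt(2)*u/(2*Abs(u))), and the second partials r_uu, r_uv, r_vv. Take dot products:
  L(u, v) = r_uu · N̂ = 0,
  M(u, v) = r_uv · N̂ = 0,
  N(u, v) = r_vv · N̂ = sqrt(2)*u^2/(2*Abs(u)).
Evaluating at (u, v) = (3, -2*pi/5):
  L = 0, M = 0, N = 3*sqrt(2)/2.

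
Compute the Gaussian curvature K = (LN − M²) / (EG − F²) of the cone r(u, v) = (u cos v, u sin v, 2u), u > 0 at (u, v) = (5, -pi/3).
K = 0

Coefficients of the first fundamental form: E = 5, F = 0, G = u^2.
Coefficients of the second fundamental form: L = 0, M = 0, N = 2*sqrt(5)*u^2/(5*Abs(u)).
Assemble K = (LN − M²)/(EG − F²) = 0. At (u, v) = (5, -pi/3): K = 0.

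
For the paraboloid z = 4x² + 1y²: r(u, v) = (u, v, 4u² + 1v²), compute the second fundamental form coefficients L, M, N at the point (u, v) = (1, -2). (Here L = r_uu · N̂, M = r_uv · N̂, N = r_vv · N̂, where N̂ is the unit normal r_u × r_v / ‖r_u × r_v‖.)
L = 8/9;  M = 0;  N = 2/9

Compute the unit normal N̂(u, v) = (-8*u/sqrt(64*u^2 + 4*v^2 + 1), -2*v/sqrt(64*u^2 + 4*v^2 + 1), 1/sqrt(64*u^2 + 4*v^2 + 1)), and the second partials r_uu, r_uv, r_vv. Take dot products:
  L(u, v) = r_uu · N̂ = 8/sqrt(64*u^2 + 4*v^2 + 1),
  M(u, v) = r_uv · N̂ = 0,
  N(u, v) = r_vv · N̂ = 2/sqrt(64*u^2 + 4*v^2 + 1).
Evaluating at (u, v) = (1, -2):
  L = 8/9, M = 0, N = 2/9.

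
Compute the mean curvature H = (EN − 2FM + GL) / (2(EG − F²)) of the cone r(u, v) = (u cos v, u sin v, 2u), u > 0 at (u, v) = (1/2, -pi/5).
H = 2*sqrt(5)/5

With E = 5, F = 0, G = u^2, L = 0, M = 0, N = 2*sqrt(5)*u^2/(5*Abs(u)), assemble
  H = (EN − 2FM + GL) / (2(EG − F²)) = sqrt(5)/(5*Abs(u)).
At (u, v) = (1/2, -pi/5): H = 2*sqrt(5)/5.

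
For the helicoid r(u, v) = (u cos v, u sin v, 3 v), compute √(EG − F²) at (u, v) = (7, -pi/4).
√(EG − F²)|_{(7, -pi/4)} = sqrt(58)

E = 1, F = 0, G = u^2 + 9; EG − F² = u^2 + 9; √(EG − F²) = sqrt(u^2 + 9). At the given point: sqrt(58).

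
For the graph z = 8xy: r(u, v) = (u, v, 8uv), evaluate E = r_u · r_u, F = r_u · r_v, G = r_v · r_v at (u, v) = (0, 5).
E = 1601;  F = 0;  G = 1

Partials: r_u = (1, 0, 8*v), r_v = (0, 1, 8*u). As functions of (u, v):
  E = r_u · r_u = 64*v^2 + 1,
  F = r_u · r_v = 64*u*v,
  G = r_v · r_v = 64*u^2 + 1.
Evaluating at (u, v) = (0, 5): E = 1601, F = 0, G = 1.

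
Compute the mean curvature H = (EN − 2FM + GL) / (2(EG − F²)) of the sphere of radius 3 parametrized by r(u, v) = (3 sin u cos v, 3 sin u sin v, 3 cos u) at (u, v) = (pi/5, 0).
H = -1/3

With E = 9, F = 0, G = 9*sin(u)^2, L = -3*sin(u)/Abs(sin(u)), M = 0, N = -3*sin(u)^3/Abs(sin(u)), assemble
  H = (EN − 2FM + GL) / (2(EG − F²)) = -sin(u)/(3*Abs(sin(u))).
At (u, v) = (pi/5, 0): H = -1/3.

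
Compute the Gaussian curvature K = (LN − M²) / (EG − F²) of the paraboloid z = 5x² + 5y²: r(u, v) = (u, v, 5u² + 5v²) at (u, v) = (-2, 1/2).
K = 25/45369

Coefficients of the first fundamental form: E = 100*u^2 + 1, F = 100*u*v, G = 100*v^2 + 1.
Coefficients of the second fundamental form: L = 10/sqrt(100*u^2 + 100*v^2 + 1), M = 0, N = 10/sqrt(100*u^2 + 100*v^2 + 1).
Assemble K = (LN − M²)/(EG − F²) = 100/(10000*u^4 + 20000*u^2*v^2 + 200*u^2 + 10000*v^4 + 200*v^2 + 1). At (u, v) = (-2, 1/2): K = 25/45369.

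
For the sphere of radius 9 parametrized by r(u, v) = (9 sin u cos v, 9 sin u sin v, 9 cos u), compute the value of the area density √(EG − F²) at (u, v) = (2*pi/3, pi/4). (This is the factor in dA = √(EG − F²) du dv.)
√(EG − F²)|_{(2*pi/3, pi/4)} = 81*sqrt(3)/2

E = 81, F = 0, G = 81*sin(u)^2, so EG − F² = 6561*sin(u)^2. Taking the positive square root: √(EG − F²) = 81*Abs(sin(u)). At (u, v) = (2*pi/3, pi/4): 81*sqrt(3)/2.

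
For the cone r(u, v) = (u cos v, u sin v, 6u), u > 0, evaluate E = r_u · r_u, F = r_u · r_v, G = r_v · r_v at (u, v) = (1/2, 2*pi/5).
E = 37;  F = 0;  G = 1/4

Partials: r_u = (cos(v), sin(v), 6), r_v = (-u*sin(v), u*cos(v), 0). As functions of (u, v):
  E = r_u · r_u = 37,
  F = r_u · r_v = 0,
  G = r_v · r_v = u^2.
Evaluating at (u, v) = (1/2, 2*pi/5): E = 37, F = 0, G = 1/4.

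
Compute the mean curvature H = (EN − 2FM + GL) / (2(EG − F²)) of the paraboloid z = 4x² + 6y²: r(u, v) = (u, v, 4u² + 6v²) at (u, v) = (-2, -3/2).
H = 58*sqrt(581)/6889

With E = 64*u^2 + 1, F = 96*u*v, G = 144*v^2 + 1, L = 8/sqrt(64*u^2 + 144*v^2 + 1), M = 0, N = 12/sqrt(64*u^2 + 144*v^2 + 1), assemble
  H = (EN − 2FM + GL) / (2(EG − F²)) = 2*(192*u^2 + 288*v^2 + 5)/(64*u^2 + 144*v^2 + 1)^(3/2).
At (u, v) = (-2, -3/2): H = 58*sqrt(581)/6889.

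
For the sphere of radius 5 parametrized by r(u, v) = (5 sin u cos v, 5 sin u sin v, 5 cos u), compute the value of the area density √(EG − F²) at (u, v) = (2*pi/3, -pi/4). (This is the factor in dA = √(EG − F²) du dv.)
√(EG − F²)|_{(2*pi/3, -pi/4)} = 25*sqrt(3)/2

E = 25, F = 0, G = 25*sin(u)^2, so EG − F² = 625*sin(u)^2. Taking the positive square root: √(EG − F²) = 25*Abs(sin(u)). At (u, v) = (2*pi/3, -pi/4): 25*sqrt(3)/2.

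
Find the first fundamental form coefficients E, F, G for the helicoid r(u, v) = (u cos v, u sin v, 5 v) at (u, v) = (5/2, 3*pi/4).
E = 1;  F = 0;  G = 125/4

Partials: r_u = (cos(v), sin(v), 0), r_v = (-u*sin(v), u*cos(v), 5). As functions of (u, v):
  E = r_u · r_u = 1,
  F = r_u · r_v = 0,
  G = r_v · r_v = u^2 + 25.
Evaluating at (u, v) = (5/2, 3*pi/4): E = 1, F = 0, G = 125/4.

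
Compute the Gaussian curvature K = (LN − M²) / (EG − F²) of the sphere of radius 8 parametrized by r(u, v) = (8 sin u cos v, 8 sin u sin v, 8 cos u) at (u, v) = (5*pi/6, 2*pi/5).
K = 1/64

Coefficients of the first fundamental form: E = 64, F = 0, G = 64*sin(u)^2.
Coefficients of the second fundamental form: L = -8*sin(u)/Abs(sin(u)), M = 0, N = -8*sin(u)^3/Abs(sin(u)).
Assemble K = (LN − M²)/(EG − F²) = 1/64. At (u, v) = (5*pi/6, 2*pi/5): K = 1/64.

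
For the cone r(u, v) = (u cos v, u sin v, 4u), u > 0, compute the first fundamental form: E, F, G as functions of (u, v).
E = 17;  F = 0;  G = u^2

Compute partials: r_u = (cos(v), sin(v), 4), r_v = (-u*sin(v), u*cos(v), 0). Then
  E = r_u · r_u = 17,
  F = r_u · r_v = 0,
  G = r_v · r_v = u^2.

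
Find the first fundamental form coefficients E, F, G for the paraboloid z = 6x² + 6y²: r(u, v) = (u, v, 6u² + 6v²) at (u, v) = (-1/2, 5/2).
E = 37;  F = -180;  G = 901

Partials: r_u = (1, 0, 12*u), r_v = (0, 1, 12*v). As functions of (u, v):
  E = r_u · r_u = 144*u^2 + 1,
  F = r_u · r_v = 144*u*v,
  G = r_v · r_v = 144*v^2 + 1.
Evaluating at (u, v) = (-1/2, 5/2): E = 37, F = -180, G = 901.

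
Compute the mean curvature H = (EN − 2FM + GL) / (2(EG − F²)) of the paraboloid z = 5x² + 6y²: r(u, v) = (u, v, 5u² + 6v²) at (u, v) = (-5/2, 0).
H = 3761*sqrt(626)/391876

With E = 100*u^2 + 1, F = 120*u*v, G = 144*v^2 + 1, L = 10/sqrt(100*u^2 + 144*v^2 + 1), M = 0, N = 12/sqrt(100*u^2 + 144*v^2 + 1), assemble
  H = (EN − 2FM + GL) / (2(EG − F²)) = (600*u^2 + 720*v^2 + 11)/(100*u^2 + 144*v^2 + 1)^(3/2).
At (u, v) = (-5/2, 0): H = 3761*sqrt(626)/391876.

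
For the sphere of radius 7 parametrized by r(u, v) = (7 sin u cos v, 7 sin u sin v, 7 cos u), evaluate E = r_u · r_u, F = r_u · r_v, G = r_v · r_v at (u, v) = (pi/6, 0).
E = 49;  F = 0;  G = 49/4

Partials: r_u = (7*cos(u)*cos(v), 7*sin(v)*cos(u), -7*sin(u)), r_v = (-7*sin(u)*sin(v), 7*sin(u)*cos(v), 0). As functions of (u, v):
  E = r_u · r_u = 49,
  F = r_u · r_v = 0,
  G = r_v · r_v = 49*sin(u)^2.
Evaluating at (u, v) = (pi/6, 0): E = 49, F = 0, G = 49/4.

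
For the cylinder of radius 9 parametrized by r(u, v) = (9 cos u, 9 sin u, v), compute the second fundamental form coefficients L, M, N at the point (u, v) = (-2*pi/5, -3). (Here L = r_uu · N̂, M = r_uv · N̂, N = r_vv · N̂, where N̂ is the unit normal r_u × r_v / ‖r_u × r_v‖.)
L = -9;  M = 0;  N = 0

Compute the unit normal N̂(u, v) = (cos(u), sin(u), 0), and the second partials r_uu, r_uv, r_vv. Take dot products:
  L(u, v) = r_uu · N̂ = -9,
  M(u, v) = r_uv · N̂ = 0,
  N(u, v) = r_vv · N̂ = 0.
Evaluating at (u, v) = (-2*pi/5, -3):
  L = -9, M = 0, N = 0.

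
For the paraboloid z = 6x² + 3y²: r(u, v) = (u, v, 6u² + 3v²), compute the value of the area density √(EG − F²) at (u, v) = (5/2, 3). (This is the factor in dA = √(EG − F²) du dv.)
√(EG − F²)|_{(5/2, 3)} = 35

E = 144*u^2 + 1, F = 72*u*v, G = 36*v^2 + 1, so EG − F² = 144*u^2 + 36*v^2 + 1. Taking the positive square root: √(EG − F²) = sqrt(144*u^2 + 36*v^2 + 1). At (u, v) = (5/2, 3): 35.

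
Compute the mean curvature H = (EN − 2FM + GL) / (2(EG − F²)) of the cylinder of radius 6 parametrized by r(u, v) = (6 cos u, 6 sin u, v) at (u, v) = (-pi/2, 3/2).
H = -1/12

With E = 36, F = 0, G = 1, L = -6, M = 0, N = 0, assemble
  H = (EN − 2FM + GL) / (2(EG − F²)) = -1/12.
At (u, v) = (-pi/2, 3/2): H = -1/12.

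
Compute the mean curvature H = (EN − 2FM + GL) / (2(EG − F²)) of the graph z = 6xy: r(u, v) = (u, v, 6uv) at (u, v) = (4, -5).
H = 4320*sqrt(1477)/2181529

With E = 36*v^2 + 1, F = 36*u*v, G = 36*u^2 + 1, L = 0, M = 6/sqrt(36*u^2 + 36*v^2 + 1), N = 0, assemble
  H = (EN − 2FM + GL) / (2(EG − F²)) = -216*u*v/(36*u^2 + 36*v^2 + 1)^(3/2).
At (u, v) = (4, -5): H = 4320*sqrt(1477)/2181529.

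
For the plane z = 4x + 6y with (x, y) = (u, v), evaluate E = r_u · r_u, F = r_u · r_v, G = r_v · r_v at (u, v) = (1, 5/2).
E = 17;  F = 24;  G = 37

Partials: r_u = (1, 0, 4), r_v = (0, 1, 6). As functions of (u, v):
  E = r_u · r_u = 17,
  F = r_u · r_v = 24,
  G = r_v · r_v = 37.
Evaluating at (u, v) = (1, 5/2): E = 17, F = 24, G = 37.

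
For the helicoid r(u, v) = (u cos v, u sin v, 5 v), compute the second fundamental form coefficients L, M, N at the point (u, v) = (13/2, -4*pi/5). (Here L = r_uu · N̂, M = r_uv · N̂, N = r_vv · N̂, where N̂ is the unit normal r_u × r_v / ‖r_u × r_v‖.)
L = 0;  M = -10*sqrt(269)/269;  N = 0

Compute the unit normal N̂(u, v) = (5*sin(v)/sqrt(u^2 + 25), -5*cos(v)/sqrt(u^2 + 25), u/sqrt(u^2 + 25)), and the second partials r_uu, r_uv, r_vv. Take dot products:
  L(u, v) = r_uu · N̂ = 0,
  M(u, v) = r_uv · N̂ = -5/sqrt(u^2 + 25),
  N(u, v) = r_vv · N̂ = 0.
Evaluating at (u, v) = (13/2, -4*pi/5):
  L = 0, M = -10*sqrt(269)/269, N = 0.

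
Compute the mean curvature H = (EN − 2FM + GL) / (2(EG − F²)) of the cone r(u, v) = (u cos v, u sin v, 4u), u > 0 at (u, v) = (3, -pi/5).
H = 2*sqrt(17)/51

With E = 17, F = 0, G = u^2, L = 0, M = 0, N = 4*sqrt(17)*u^2/(17*Abs(u)), assemble
  H = (EN − 2FM + GL) / (2(EG − F²)) = 2*sqrt(17)/(17*Abs(u)).
At (u, v) = (3, -pi/5): H = 2*sqrt(17)/51.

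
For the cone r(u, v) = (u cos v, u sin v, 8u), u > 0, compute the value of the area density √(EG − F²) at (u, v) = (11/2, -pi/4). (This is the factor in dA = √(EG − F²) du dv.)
√(EG − F²)|_{(11/2, -pi/4)} = 11*sqrt(65)/2

E = 65, F = 0, G = u^2, so EG − F² = 65*u^2. Taking the positive square root: √(EG − F²) = sqrt(65)*Abs(u). At (u, v) = (11/2, -pi/4): 11*sqrt(65)/2.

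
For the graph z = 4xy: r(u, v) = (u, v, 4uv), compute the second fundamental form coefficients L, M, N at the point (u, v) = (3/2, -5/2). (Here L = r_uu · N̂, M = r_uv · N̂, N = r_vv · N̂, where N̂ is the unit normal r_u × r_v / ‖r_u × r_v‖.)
L = 0;  M = 4*sqrt(137)/137;  N = 0

Compute the unit normal N̂(u, v) = (-4*v/sqrt(16*u^2 + 16*v^2 + 1), -4*u/sqrt(16*u^2 + 16*v^2 + 1), 1/sqrt(16*u^2 + 16*v^2 + 1)), and the second partials r_uu, r_uv, r_vv. Take dot products:
  L(u, v) = r_uu · N̂ = 0,
  M(u, v) = r_uv · N̂ = 4/sqrt(16*u^2 + 16*v^2 + 1),
  N(u, v) = r_vv · N̂ = 0.
Evaluating at (u, v) = (3/2, -5/2):
  L = 0, M = 4*sqrt(137)/137, N = 0.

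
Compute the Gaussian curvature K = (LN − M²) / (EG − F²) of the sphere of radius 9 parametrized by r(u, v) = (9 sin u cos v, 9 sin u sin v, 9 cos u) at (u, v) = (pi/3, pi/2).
K = 1/81

Coefficients of the first fundamental form: E = 81, F = 0, G = 81*sin(u)^2.
Coefficients of the second fundamental form: L = -9*sin(u)/Abs(sin(u)), M = 0, N = -9*sin(u)^3/Abs(sin(u)).
Assemble K = (LN − M²)/(EG − F²) = 1/81. At (u, v) = (pi/3, pi/2): K = 1/81.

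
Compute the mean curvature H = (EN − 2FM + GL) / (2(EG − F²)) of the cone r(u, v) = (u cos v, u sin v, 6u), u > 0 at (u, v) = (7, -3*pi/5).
H = 3*sqrt(37)/259

With E = 37, F = 0, G = u^2, L = 0, M = 0, N = 6*sqrt(37)*u^2/(37*Abs(u)), assemble
  H = (EN − 2FM + GL) / (2(EG − F²)) = 3*sqrt(37)/(37*Abs(u)).
At (u, v) = (7, -3*pi/5): H = 3*sqrt(37)/259.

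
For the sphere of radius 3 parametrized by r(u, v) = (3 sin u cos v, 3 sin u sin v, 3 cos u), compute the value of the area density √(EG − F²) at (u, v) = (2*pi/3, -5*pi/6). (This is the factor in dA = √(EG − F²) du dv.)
√(EG − F²)|_{(2*pi/3, -5*pi/6)} = 9*sqrt(3)/2

E = 9, F = 0, G = 9*sin(u)^2, so EG − F² = 81*sin(u)^2. Taking the positive square root: √(EG − F²) = 9*Abs(sin(u)). At (u, v) = (2*pi/3, -5*pi/6): 9*sqrt(3)/2.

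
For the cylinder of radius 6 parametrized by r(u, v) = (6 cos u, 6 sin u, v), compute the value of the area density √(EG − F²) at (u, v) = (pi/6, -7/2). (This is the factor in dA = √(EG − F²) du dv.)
√(EG − F²)|_{(pi/6, -7/2)} = 6

E = 36, F = 0, G = 1, so EG − F² = 36. Taking the positive square root: √(EG − F²) = 6. At (u, v) = (pi/6, -7/2): 6.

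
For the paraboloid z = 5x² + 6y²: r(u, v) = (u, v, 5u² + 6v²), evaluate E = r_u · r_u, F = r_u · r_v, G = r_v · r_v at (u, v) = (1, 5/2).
E = 101;  F = 300;  G = 901

Partials: r_u = (1, 0, 10*u), r_v = (0, 1, 12*v). As functions of (u, v):
  E = r_u · r_u = 100*u^2 + 1,
  F = r_u · r_v = 120*u*v,
  G = r_v · r_v = 144*v^2 + 1.
Evaluating at (u, v) = (1, 5/2): E = 101, F = 300, G = 901.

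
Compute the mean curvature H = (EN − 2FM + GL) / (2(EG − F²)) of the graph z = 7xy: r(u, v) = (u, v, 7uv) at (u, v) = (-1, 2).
H = 343*sqrt(246)/30258

With E = 49*v^2 + 1, F = 49*u*v, G = 49*u^2 + 1, L = 0, M = 7/sqrt(49*u^2 + 49*v^2 + 1), N = 0, assemble
  H = (EN − 2FM + GL) / (2(EG − F²)) = -343*u*v/(49*u^2 + 49*v^2 + 1)^(3/2).
At (u, v) = (-1, 2): H = 343*sqrt(246)/30258.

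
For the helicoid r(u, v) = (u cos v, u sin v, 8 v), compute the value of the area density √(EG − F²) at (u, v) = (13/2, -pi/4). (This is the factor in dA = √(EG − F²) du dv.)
√(EG − F²)|_{(13/2, -pi/4)} = 5*sqrt(17)/2

E = 1, F = 0, G = u^2 + 64, so EG − F² = u^2 + 64. Taking the positive square root: √(EG − F²) = sqrt(u^2 + 64). At (u, v) = (13/2, -pi/4): 5*sqrt(17)/2.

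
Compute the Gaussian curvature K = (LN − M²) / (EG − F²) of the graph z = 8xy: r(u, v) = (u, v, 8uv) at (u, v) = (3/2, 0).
K = -64/21025

Coefficients of the first fundamental form: E = 64*v^2 + 1, F = 64*u*v, G = 64*u^2 + 1.
Coefficients of the second fundamental form: L = 0, M = 8/sqrt(64*u^2 + 64*v^2 + 1), N = 0.
Assemble K = (LN − M²)/(EG − F²) = -64/(4096*u^4 + 8192*u^2*v^2 + 128*u^2 + 4096*v^4 + 128*v^2 + 1). At (u, v) = (3/2, 0): K = -64/21025.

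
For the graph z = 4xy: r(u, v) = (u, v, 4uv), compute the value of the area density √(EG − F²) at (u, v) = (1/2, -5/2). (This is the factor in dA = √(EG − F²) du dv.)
√(EG − F²)|_{(1/2, -5/2)} = sqrt(105)

E = 16*v^2 + 1, F = 16*u*v, G = 16*u^2 + 1, so EG − F² = 16*u^2 + 16*v^2 + 1. Taking the positive square root: √(EG − F²) = sqrt(16*u^2 + 16*v^2 + 1). At (u, v) = (1/2, -5/2): sqrt(105).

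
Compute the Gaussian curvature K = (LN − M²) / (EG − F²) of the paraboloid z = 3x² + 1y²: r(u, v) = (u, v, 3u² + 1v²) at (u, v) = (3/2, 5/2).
K = 12/11449

Coefficients of the first fundamental form: E = 36*u^2 + 1, F = 12*u*v, G = 4*v^2 + 1.
Coefficients of the second fundamental form: L = 6/sqrt(36*u^2 + 4*v^2 + 1), M = 0, N = 2/sqrt(36*u^2 + 4*v^2 + 1).
Assemble K = (LN − M²)/(EG − F²) = 12/(1296*u^4 + 288*u^2*v^2 + 72*u^2 + 16*v^4 + 8*v^2 + 1). At (u, v) = (3/2, 5/2): K = 12/11449.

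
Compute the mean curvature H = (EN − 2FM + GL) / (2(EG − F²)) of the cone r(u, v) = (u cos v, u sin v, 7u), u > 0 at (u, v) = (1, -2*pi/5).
H = 7*sqrt(2)/20

With E = 50, F = 0, G = u^2, L = 0, M = 0, N = 7*sqrt(2)*u^2/(10*Abs(u)), assemble
  H = (EN − 2FM + GL) / (2(EG − F²)) = 7*sqrt(2)/(20*Abs(u)).
At (u, v) = (1, -2*pi/5): H = 7*sqrt(2)/20.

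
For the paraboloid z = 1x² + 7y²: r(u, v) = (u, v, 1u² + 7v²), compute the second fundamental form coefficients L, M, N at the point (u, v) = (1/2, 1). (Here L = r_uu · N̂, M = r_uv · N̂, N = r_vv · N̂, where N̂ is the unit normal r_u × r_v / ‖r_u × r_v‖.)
L = sqrt(22)/33;  M = 0;  N = 7*sqrt(22)/33

Compute the unit normal N̂(u, v) = (-2*u/sqrt(4*u^2 + 196*v^2 + 1), -14*v/sqrt(4*u^2 + 196*v^2 + 1), 1/sqrt(4*u^2 + 196*v^2 + 1)), and the second partials r_uu, r_uv, r_vv. Take dot products:
  L(u, v) = r_uu · N̂ = 2/sqrt(4*u^2 + 196*v^2 + 1),
  M(u, v) = r_uv · N̂ = 0,
  N(u, v) = r_vv · N̂ = 14/sqrt(4*u^2 + 196*v^2 + 1).
Evaluating at (u, v) = (1/2, 1):
  L = sqrt(22)/33, M = 0, N = 7*sqrt(22)/33.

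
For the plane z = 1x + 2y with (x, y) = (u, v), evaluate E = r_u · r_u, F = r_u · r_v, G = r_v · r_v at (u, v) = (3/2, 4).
E = 2;  F = 2;  G = 5

Partials: r_u = (1, 0, 1), r_v = (0, 1, 2). As functions of (u, v):
  E = r_u · r_u = 2,
  F = r_u · r_v = 2,
  G = r_v · r_v = 5.
Evaluating at (u, v) = (3/2, 4): E = 2, F = 2, G = 5.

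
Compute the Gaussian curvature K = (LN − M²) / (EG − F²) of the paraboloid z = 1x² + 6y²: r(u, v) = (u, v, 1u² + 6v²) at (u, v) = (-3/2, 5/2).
K = 6/207025

Coefficients of the first fundamental form: E = 4*u^2 + 1, F = 24*u*v, G = 144*v^2 + 1.
Coefficients of the second fundamental form: L = 2/sqrt(4*u^2 + 144*v^2 + 1), M = 0, N = 12/sqrt(4*u^2 + 144*v^2 + 1).
Assemble K = (LN − M²)/(EG − F²) = 24/(16*u^4 + 1152*u^2*v^2 + 8*u^2 + 20736*v^4 + 288*v^2 + 1). At (u, v) = (-3/2, 5/2): K = 6/207025.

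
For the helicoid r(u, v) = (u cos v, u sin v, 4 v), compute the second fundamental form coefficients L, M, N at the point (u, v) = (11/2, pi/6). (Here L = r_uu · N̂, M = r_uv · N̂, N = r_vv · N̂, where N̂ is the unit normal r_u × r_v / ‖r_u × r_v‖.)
L = 0;  M = -8*sqrt(185)/185;  N = 0

Compute the unit normal N̂(u, v) = (4*sin(v)/sqrt(u^2 + 16), -4*cos(v)/sqrt(u^2 + 16), u/sqrt(u^2 + 16)), and the second partials r_uu, r_uv, r_vv. Take dot products:
  L(u, v) = r_uu · N̂ = 0,
  M(u, v) = r_uv · N̂ = -4/sqrt(u^2 + 16),
  N(u, v) = r_vv · N̂ = 0.
Evaluating at (u, v) = (11/2, pi/6):
  L = 0, M = -8*sqrt(185)/185, N = 0.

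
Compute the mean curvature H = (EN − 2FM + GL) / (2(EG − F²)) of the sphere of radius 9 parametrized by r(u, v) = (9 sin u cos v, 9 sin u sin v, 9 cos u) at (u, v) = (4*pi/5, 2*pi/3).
H = -1/9

With E = 81, F = 0, G = 81*sin(u)^2, L = -9*sin(u)/Abs(sin(u)), M = 0, N = -9*sin(u)^3/Abs(sin(u)), assemble
  H = (EN − 2FM + GL) / (2(EG − F²)) = -sin(u)/(9*Abs(sin(u))).
At (u, v) = (4*pi/5, 2*pi/3): H = -1/9.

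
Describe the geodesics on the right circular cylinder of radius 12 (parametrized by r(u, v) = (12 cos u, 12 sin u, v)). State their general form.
The cylinder is flat (K = 0) and locally isometric to the plane via the development (u, v) ↦ (12 u, v). Geodesics are the pre-images of straight lines: circles (v constant), vertical lines (u constant), and helices (v = c · u + d) for constants c, d.

A right cylinder has E = 12², F = 0, G = 1, so EG − F² = 12², and L = −12, M = N = 0, giving K = (LN − M²)/(EG − F²) = 0 everywhere. A flat surface is locally isometric to the Euclidean plane via the map (u, v) ↦ (12 u, v). Straight lines in the (x̃, ỹ) plane pull back to: (a) horizontal circles (v = const), (b) vertical generators (u = const), and (c) helices (12 u tan θ = v, i.e. v = c · u + d).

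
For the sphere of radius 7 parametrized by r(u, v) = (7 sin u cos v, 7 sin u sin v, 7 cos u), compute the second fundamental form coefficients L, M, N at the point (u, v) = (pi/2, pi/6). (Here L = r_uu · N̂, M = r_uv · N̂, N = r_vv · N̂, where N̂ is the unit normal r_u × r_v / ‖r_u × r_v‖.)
L = -7;  M = 0;  N = -7

Compute the unit normal N̂(u, v) = (sin(u)^2*cos(v)/Abs(sin(u)), sin(u)^2*sin(v)/Abs(sin(u)), sin(2*u)/(2*Abs(sin(u)))), and the second partials r_uu, r_uv, r_vv. Take dot products:
  L(u, v) = r_uu · N̂ = -7*sin(u)/Abs(sin(u)),
  M(u, v) = r_uv · N̂ = 0,
  N(u, v) = r_vv · N̂ = -7*sin(u)^3/Abs(sin(u)).
Evaluating at (u, v) = (pi/2, pi/6):
  L = -7, M = 0, N = -7.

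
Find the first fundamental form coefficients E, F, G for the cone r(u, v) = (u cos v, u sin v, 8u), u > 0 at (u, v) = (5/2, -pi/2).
E = 65;  F = 0;  G = 25/4

Partials: r_u = (cos(v), sin(v), 8), r_v = (-u*sin(v), u*cos(v), 0). As functions of (u, v):
  E = r_u · r_u = 65,
  F = r_u · r_v = 0,
  G = r_v · r_v = u^2.
Evaluating at (u, v) = (5/2, -pi/2): E = 65, F = 0, G = 25/4.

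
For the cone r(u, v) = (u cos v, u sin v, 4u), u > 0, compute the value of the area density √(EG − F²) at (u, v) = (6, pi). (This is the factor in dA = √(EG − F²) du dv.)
√(EG − F²)|_{(6, pi)} = 6*sqrt(17)

E = 17, F = 0, G = u^2, so EG − F² = 17*u^2. Taking the positive square root: √(EG − F²) = sqrt(17)*Abs(u). At (u, v) = (6, pi): 6*sqrt(17).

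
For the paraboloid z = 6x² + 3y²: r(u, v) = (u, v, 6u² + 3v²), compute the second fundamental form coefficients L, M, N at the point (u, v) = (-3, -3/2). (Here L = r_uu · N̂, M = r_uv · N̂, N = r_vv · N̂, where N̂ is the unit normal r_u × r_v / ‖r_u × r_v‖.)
L = 6*sqrt(1378)/689;  M = 0;  N = 3*sqrt(1378)/689

Compute the unit normal N̂(u, v) = (-12*u/sqrt(144*u^2 + 36*v^2 + 1), -6*v/sqrt(144*u^2 + 36*v^2 + 1), 1/sqrt(144*u^2 + 36*v^2 + 1)), and the second partials r_uu, r_uv, r_vv. Take dot products:
  L(u, v) = r_uu · N̂ = 12/sqrt(144*u^2 + 36*v^2 + 1),
  M(u, v) = r_uv · N̂ = 0,
  N(u, v) = r_vv · N̂ = 6/sqrt(144*u^2 + 36*v^2 + 1).
Evaluating at (u, v) = (-3, -3/2):
  L = 6*sqrt(1378)/689, M = 0, N = 3*sqrt(1378)/689.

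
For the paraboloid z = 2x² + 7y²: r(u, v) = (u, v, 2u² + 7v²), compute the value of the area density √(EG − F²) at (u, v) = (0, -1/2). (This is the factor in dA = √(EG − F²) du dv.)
√(EG − F²)|_{(0, -1/2)} = 5*sqrt(2)

E = 16*u^2 + 1, F = 56*u*v, G = 196*v^2 + 1, so EG − F² = 16*u^2 + 196*v^2 + 1. Taking the positive square root: √(EG − F²) = sqrt(16*u^2 + 196*v^2 + 1). At (u, v) = (0, -1/2): 5*sqrt(2).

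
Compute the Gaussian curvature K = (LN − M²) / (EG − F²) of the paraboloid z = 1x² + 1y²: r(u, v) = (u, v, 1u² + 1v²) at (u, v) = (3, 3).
K = 4/5329

Coefficients of the first fundamental form: E = 4*u^2 + 1, F = 4*u*v, G = 4*v^2 + 1.
Coefficients of the second fundamental form: L = 2/sqrt(4*u^2 + 4*v^2 + 1), M = 0, N = 2/sqrt(4*u^2 + 4*v^2 + 1).
Assemble K = (LN − M²)/(EG − F²) = 4/(16*u^4 + 32*u^2*v^2 + 8*u^2 + 16*v^4 + 8*v^2 + 1). At (u, v) = (3, 3): K = 4/5329.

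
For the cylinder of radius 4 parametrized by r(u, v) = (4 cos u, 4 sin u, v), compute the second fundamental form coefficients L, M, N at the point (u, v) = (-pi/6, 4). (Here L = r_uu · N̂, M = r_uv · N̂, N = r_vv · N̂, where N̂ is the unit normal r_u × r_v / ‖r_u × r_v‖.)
L = -4;  M = 0;  N = 0

Compute the unit normal N̂(u, v) = (cos(u), sin(u), 0), and the second partials r_uu, r_uv, r_vv. Take dot products:
  L(u, v) = r_uu · N̂ = -4,
  M(u, v) = r_uv · N̂ = 0,
  N(u, v) = r_vv · N̂ = 0.
Evaluating at (u, v) = (-pi/6, 4):
  L = -4, M = 0, N = 0.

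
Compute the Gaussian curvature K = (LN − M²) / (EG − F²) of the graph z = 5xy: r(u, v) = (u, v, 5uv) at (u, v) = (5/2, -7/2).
K = -100/859329

Coefficients of the first fundamental form: E = 25*v^2 + 1, F = 25*u*v, G = 25*u^2 + 1.
Coefficients of the second fundamental form: L = 0, M = 5/sqrt(25*u^2 + 25*v^2 + 1), N = 0.
Assemble K = (LN − M²)/(EG − F²) = -25/(625*u^4 + 1250*u^2*v^2 + 50*u^2 + 625*v^4 + 50*v^2 + 1). At (u, v) = (5/2, -7/2): K = -100/859329.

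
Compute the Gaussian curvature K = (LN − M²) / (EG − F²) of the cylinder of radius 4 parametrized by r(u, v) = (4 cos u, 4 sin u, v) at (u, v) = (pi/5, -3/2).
K = 0

Coefficients of the first fundamental form: E = 16, F = 0, G = 1.
Coefficients of the second fundamental form: L = -4, M = 0, N = 0.
Assemble K = (LN − M²)/(EG − F²) = 0. At (u, v) = (pi/5, -3/2): K = 0.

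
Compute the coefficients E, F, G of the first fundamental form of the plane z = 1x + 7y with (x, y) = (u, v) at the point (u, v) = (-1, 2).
E = 2;  F = 7;  G = 50

Partials: r_u = (1, 0, 1), r_v = (0, 1, 7). As functions of (u, v):
  E = r_u · r_u = 2,
  F = r_u · r_v = 7,
  G = r_v · r_v = 50.
Evaluating at (u, v) = (-1, 2): E = 2, F = 7, G = 50.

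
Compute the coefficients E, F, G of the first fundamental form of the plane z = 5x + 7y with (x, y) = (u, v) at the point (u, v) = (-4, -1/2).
E = 26;  F = 35;  G = 50

Partials: r_u = (1, 0, 5), r_v = (0, 1, 7). As functions of (u, v):
  E = r_u · r_u = 26,
  F = r_u · r_v = 35,
  G = r_v · r_v = 50.
Evaluating at (u, v) = (-4, -1/2): E = 26, F = 35, G = 50.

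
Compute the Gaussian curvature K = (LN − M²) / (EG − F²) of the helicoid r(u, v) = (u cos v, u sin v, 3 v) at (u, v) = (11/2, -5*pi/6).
K = -144/24649

Coefficients of the first fundamental form: E = 1, F = 0, G = u^2 + 9.
Coefficients of the second fundamental form: L = 0, M = -3/sqrt(u^2 + 9), N = 0.
Assemble K = (LN − M²)/(EG − F²) = -9/(u^2 + 9)^2. At (u, v) = (11/2, -5*pi/6): K = -144/24649.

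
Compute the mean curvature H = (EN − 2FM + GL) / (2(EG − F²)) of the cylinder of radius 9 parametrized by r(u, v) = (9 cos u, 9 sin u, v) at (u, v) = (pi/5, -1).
H = -1/18

With E = 81, F = 0, G = 1, L = -9, M = 0, N = 0, assemble
  H = (EN − 2FM + GL) / (2(EG − F²)) = -1/18.
At (u, v) = (pi/5, -1): H = -1/18.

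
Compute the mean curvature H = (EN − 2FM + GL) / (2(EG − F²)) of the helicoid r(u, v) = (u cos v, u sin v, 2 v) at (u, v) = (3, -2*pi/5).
H = 0

With E = 1, F = 0, G = u^2 + 4, L = 0, M = -2/sqrt(u^2 + 4), N = 0, assemble
  H = (EN − 2FM + GL) / (2(EG − F²)) = 0.
At (u, v) = (3, -2*pi/5): H = 0.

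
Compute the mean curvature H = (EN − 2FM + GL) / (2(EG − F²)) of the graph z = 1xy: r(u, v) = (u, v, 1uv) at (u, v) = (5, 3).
H = -3*sqrt(35)/245

With E = v^2 + 1, F = u*v, G = u^2 + 1, L = 0, M = 1/sqrt(u^2 + v^2 + 1), N = 0, assemble
  H = (EN − 2FM + GL) / (2(EG − F²)) = -u*v/(u^2 + v^2 + 1)^(3/2).
At (u, v) = (5, 3): H = -3*sqrt(35)/245.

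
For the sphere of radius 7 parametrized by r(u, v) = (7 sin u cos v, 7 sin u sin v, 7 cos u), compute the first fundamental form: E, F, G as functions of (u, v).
E = 49;  F = 0;  G = 49*sin(u)^2

Compute partials: r_u = (7*cos(u)*cos(v), 7*sin(v)*cos(u), -7*sin(u)), r_v = (-7*sin(u)*sin(v), 7*sin(u)*cos(v), 0). Then
  E = r_u · r_u = 49,
  F = r_u · r_v = 0,
  G = r_v · r_v = 49*sin(u)^2.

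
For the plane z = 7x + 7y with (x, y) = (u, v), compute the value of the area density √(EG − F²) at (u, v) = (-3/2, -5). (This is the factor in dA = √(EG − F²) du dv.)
√(EG − F²)|_{(-3/2, -5)} = 3*sqrt(11)

E = 50, F = 49, G = 50, so EG − F² = 99. Taking the positive square root: √(EG − F²) = 3*sqrt(11). At (u, v) = (-3/2, -5): 3*sqrt(11).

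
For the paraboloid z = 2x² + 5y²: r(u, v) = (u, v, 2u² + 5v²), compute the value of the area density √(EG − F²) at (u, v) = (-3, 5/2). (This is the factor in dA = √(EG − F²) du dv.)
√(EG − F²)|_{(-3, 5/2)} = sqrt(770)

E = 16*u^2 + 1, F = 40*u*v, G = 100*v^2 + 1, so EG − F² = 16*u^2 + 100*v^2 + 1. Taking the positive square root: √(EG − F²) = sqrt(16*u^2 + 100*v^2 + 1). At (u, v) = (-3, 5/2): sqrt(770).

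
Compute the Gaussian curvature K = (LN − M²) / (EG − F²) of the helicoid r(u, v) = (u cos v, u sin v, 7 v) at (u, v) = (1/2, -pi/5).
K = -784/38809

Coefficients of the first fundamental form: E = 1, F = 0, G = u^2 + 49.
Coefficients of the second fundamental form: L = 0, M = -7/sqrt(u^2 + 49), N = 0.
Assemble K = (LN − M²)/(EG − F²) = -49/(u^2 + 49)^2. At (u, v) = (1/2, -pi/5): K = -784/38809.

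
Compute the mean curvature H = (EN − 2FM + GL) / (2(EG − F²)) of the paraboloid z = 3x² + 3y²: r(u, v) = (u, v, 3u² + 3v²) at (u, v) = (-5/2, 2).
H = 1113*sqrt(370)/136900

With E = 36*u^2 + 1, F = 36*u*v, G = 36*v^2 + 1, L = 6/sqrt(36*u^2 + 36*v^2 + 1), M = 0, N = 6/sqrt(36*u^2 + 36*v^2 + 1), assemble
  H = (EN − 2FM + GL) / (2(EG − F²)) = 6*(18*u^2 + 18*v^2 + 1)/(36*u^2 + 36*v^2 + 1)^(3/2).
At (u, v) = (-5/2, 2): H = 1113*sqrt(370)/136900.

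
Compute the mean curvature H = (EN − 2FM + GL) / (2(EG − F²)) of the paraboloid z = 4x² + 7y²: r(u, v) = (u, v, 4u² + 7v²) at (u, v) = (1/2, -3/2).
H = 1887*sqrt(458)/209764

With E = 64*u^2 + 1, F = 112*u*v, G = 196*v^2 + 1, L = 8/sqrt(64*u^2 + 196*v^2 + 1), M = 0, N = 14/sqrt(64*u^2 + 196*v^2 + 1), assemble
  H = (EN − 2FM + GL) / (2(EG − F²)) = (448*u^2 + 784*v^2 + 11)/(64*u^2 + 196*v^2 + 1)^(3/2).
At (u, v) = (1/2, -3/2): H = 1887*sqrt(458)/209764.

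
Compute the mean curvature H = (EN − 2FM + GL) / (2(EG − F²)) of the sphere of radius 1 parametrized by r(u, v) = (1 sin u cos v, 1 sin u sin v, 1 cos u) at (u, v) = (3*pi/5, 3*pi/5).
H = -1

With E = 1, F = 0, G = sin(u)^2, L = -sin(u)/Abs(sin(u)), M = 0, N = -sin(u)^3/Abs(sin(u)), assemble
  H = (EN − 2FM + GL) / (2(EG − F²)) = -sin(u)/Abs(sin(u)).
At (u, v) = (3*pi/5, 3*pi/5): H = -1.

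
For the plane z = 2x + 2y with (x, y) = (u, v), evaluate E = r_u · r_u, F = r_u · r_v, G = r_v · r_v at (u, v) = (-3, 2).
E = 5;  F = 4;  G = 5

Partials: r_u = (1, 0, 2), r_v = (0, 1, 2). As functions of (u, v):
  E = r_u · r_u = 5,
  F = r_u · r_v = 4,
  G = r_v · r_v = 5.
Evaluating at (u, v) = (-3, 2): E = 5, F = 4, G = 5.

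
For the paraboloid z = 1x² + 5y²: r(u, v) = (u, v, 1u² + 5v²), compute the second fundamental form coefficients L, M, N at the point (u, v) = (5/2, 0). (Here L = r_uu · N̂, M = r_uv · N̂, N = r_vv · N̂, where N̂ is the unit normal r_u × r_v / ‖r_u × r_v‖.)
L = sqrt(26)/13;  M = 0;  N = 5*sqrt(26)/13

Compute the unit normal N̂(u, v) = (-2*u/sqrt(4*u^2 + 100*v^2 + 1), -10*v/sqrt(4*u^2 + 100*v^2 + 1), 1/sqrt(4*u^2 + 100*v^2 + 1)), and the second partials r_uu, r_uv, r_vv. Take dot products:
  L(u, v) = r_uu · N̂ = 2/sqrt(4*u^2 + 100*v^2 + 1),
  M(u, v) = r_uv · N̂ = 0,
  N(u, v) = r_vv · N̂ = 10/sqrt(4*u^2 + 100*v^2 + 1).
Evaluating at (u, v) = (5/2, 0):
  L = sqrt(26)/13, M = 0, N = 5*sqrt(26)/13.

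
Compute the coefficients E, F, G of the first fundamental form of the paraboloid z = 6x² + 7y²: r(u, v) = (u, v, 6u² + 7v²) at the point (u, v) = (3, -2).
E = 1297;  F = -1008;  G = 785

Partials: r_u = (1, 0, 12*u), r_v = (0, 1, 14*v). As functions of (u, v):
  E = r_u · r_u = 144*u^2 + 1,
  F = r_u · r_v = 168*u*v,
  G = r_v · r_v = 196*v^2 + 1.
Evaluating at (u, v) = (3, -2): E = 1297, F = -1008, G = 785.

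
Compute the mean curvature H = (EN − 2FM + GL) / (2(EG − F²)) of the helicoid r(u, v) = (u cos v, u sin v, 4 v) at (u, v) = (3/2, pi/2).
H = 0

With E = 1, F = 0, G = u^2 + 16, L = 0, M = -4/sqrt(u^2 + 16), N = 0, assemble
  H = (EN − 2FM + GL) / (2(EG − F²)) = 0.
At (u, v) = (3/2, pi/2): H = 0.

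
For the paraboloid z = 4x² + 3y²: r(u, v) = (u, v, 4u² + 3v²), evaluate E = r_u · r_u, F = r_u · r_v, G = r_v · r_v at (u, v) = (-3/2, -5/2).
E = 145;  F = 180;  G = 226

Partials: r_u = (1, 0, 8*u), r_v = (0, 1, 6*v). As functions of (u, v):
  E = r_u · r_u = 64*u^2 + 1,
  F = r_u · r_v = 48*u*v,
  G = r_v · r_v = 36*v^2 + 1.
Evaluating at (u, v) = (-3/2, -5/2): E = 145, F = 180, G = 226.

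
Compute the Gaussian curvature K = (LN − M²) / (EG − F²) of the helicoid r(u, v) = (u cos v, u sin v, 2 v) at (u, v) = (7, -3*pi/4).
K = -4/2809

Coefficients of the first fundamental form: E = 1, F = 0, G = u^2 + 4.
Coefficients of the second fundamental form: L = 0, M = -2/sqrt(u^2 + 4), N = 0.
Assemble K = (LN − M²)/(EG − F²) = -4/(u^2 + 4)^2. At (u, v) = (7, -3*pi/4): K = -4/2809.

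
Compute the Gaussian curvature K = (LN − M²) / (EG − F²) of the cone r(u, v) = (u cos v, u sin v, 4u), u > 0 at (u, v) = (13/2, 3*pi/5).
K = 0

Coefficients of the first fundamental form: E = 17, F = 0, G = u^2.
Coefficients of the second fundamental form: L = 0, M = 0, N = 4*sqrt(17)*u^2/(17*Abs(u)).
Assemble K = (LN − M²)/(EG − F²) = 0. At (u, v) = (13/2, 3*pi/5): K = 0.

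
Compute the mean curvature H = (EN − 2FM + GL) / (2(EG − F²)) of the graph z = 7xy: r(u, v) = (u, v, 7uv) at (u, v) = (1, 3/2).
H = -4116*sqrt(641)/410881

With E = 49*v^2 + 1, F = 49*u*v, G = 49*u^2 + 1, L = 0, M = 7/sqrt(49*u^2 + 49*v^2 + 1), N = 0, assemble
  H = (EN − 2FM + GL) / (2(EG − F²)) = -343*u*v/(49*u^2 + 49*v^2 + 1)^(3/2).
At (u, v) = (1, 3/2): H = -4116*sqrt(641)/410881.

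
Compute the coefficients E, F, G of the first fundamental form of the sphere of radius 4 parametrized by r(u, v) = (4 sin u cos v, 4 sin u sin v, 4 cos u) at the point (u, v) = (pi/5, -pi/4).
E = 16;  F = 0;  G = 10 - 2*sqrt(5)

Partials: r_u = (4*cos(u)*cos(v), 4*sin(v)*cos(u), -4*sin(u)), r_v = (-4*sin(u)*sin(v), 4*sin(u)*cos(v), 0). As functions of (u, v):
  E = r_u · r_u = 16,
  F = r_u · r_v = 0,
  G = r_v · r_v = 16*sin(u)^2.
Evaluating at (u, v) = (pi/5, -pi/4): E = 16, F = 0, G = 10 - 2*sqrt(5).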